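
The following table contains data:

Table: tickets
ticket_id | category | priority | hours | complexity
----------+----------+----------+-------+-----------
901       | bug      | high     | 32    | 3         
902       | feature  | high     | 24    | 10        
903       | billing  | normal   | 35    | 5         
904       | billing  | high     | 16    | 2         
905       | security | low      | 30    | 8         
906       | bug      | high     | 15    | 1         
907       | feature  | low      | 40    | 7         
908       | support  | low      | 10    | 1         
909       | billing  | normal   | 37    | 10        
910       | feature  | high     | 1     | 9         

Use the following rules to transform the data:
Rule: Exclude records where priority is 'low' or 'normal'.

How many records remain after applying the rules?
5

Step 1: Count records to exclude
  - 3 (low) + 2 (normal) = 5 records
Step 2: Total records: 10
Step 3: Remaining = 10 - 5 = 5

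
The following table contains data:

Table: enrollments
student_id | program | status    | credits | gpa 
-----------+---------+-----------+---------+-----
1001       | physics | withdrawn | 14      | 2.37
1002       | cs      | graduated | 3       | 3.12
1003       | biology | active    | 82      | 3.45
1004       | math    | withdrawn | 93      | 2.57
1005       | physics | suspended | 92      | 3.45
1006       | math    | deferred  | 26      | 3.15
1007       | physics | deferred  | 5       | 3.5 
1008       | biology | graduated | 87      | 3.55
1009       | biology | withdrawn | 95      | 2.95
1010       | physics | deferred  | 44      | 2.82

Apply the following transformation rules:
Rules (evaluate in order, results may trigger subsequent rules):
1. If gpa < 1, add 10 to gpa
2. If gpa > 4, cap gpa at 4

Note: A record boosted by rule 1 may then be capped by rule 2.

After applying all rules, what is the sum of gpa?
30.93

Step 1: Apply rule 1 to records with gpa < 1
  - 0 records get bonus of 10
  - Of these, 0 records then exceed 4 and get capped
Step 2: Apply rule 2 to records with gpa > 4
  - 0 records (original) are capped
Step 3: Calculate final sum = 30.93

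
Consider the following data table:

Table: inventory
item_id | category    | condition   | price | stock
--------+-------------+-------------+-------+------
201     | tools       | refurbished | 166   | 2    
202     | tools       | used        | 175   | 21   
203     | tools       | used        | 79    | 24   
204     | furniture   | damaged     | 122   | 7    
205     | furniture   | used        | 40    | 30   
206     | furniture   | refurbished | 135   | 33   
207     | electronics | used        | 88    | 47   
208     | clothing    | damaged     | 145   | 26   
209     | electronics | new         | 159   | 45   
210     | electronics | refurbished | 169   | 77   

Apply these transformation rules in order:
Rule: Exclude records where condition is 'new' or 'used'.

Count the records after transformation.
5

Step 1: Count records to exclude
  - 1 (new) + 4 (used) = 5 records
Step 2: Total records: 10
Step 3: Remaining = 10 - 5 = 5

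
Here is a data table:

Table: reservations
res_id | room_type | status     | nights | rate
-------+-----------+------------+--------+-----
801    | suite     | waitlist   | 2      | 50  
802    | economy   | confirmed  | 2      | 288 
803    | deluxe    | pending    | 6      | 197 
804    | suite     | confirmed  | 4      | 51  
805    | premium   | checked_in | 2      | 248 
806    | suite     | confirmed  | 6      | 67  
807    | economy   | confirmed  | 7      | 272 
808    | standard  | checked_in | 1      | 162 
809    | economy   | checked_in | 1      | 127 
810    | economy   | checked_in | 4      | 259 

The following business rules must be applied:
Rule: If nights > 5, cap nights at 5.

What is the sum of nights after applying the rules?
31

Step 1: 3 records have nights > 5
Step 2: These records originally summed to 19
Step 3: After capping: 3 × 5 = 15
Step 4: Unaffected records sum: 16
Step 5: Final sum = 15 + 16 = 31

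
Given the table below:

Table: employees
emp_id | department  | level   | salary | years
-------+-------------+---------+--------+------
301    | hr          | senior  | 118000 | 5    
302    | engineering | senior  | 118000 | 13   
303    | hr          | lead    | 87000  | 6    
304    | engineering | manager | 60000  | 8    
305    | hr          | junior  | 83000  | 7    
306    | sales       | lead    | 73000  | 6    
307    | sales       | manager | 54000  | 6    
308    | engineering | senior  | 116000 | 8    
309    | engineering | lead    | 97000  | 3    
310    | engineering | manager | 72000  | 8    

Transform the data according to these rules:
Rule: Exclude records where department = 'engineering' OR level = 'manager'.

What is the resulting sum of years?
24

Step 1: Find records where department = 'engineering' OR level = 'manager'
Step 2: 6 records match, summing to 46
Step 3: Original sum: 70
Step 4: Remaining sum = 70 - 46 = 24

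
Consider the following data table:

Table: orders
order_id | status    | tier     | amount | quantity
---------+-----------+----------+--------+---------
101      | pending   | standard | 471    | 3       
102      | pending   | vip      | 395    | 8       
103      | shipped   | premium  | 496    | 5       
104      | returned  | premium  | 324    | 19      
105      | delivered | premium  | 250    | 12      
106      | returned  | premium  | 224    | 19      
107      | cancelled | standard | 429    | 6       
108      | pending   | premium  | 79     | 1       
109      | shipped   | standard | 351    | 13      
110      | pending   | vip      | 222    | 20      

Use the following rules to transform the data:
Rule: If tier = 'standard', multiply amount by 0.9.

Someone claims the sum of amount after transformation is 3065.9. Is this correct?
No, the correct result is 3115.9.

Step 1: Calculate the correct sum after transformation
Step 2: Apply multiplier 0.9 to records where tier = 'standard'
Step 3: Correct result = 3115.9
Step 4: Claimed result = 3065.9
Step 5: 3115.9 ≠ 3065.9
Conclusion: The claimed result is incorrect. The correct answer is 3115.9.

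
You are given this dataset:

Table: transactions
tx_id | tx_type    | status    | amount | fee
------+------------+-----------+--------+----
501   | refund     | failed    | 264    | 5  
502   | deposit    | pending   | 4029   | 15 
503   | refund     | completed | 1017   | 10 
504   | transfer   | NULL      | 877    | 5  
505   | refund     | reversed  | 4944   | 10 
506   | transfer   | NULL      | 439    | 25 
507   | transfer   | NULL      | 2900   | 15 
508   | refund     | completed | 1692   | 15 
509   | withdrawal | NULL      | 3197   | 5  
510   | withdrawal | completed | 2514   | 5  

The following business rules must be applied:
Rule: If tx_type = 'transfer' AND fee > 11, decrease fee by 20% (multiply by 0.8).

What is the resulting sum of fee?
102.0

Step 1: Find records where tx_type = 'transfer' AND fee > 11
Step 2: 2 records match, summing to 40
Step 3: After multiplier: 40 × 0.8 = 32.0
Step 4: Unaffected records sum: 70
Step 5: Final sum = 32.0 + 70 = 102.0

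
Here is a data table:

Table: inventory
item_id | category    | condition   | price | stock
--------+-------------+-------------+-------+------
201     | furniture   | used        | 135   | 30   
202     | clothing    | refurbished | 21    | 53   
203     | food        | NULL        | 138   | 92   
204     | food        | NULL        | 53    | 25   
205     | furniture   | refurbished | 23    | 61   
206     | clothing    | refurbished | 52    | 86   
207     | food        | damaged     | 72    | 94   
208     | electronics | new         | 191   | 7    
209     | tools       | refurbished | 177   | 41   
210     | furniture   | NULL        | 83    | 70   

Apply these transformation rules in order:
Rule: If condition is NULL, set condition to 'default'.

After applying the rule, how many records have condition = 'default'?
3

Step 1: Count records where condition IS NULL
Step 2: Found 3 records with NULL condition
Step 3: These records will have condition set to 'default'
Step 4: Records already having condition = 'default': 0
Step 5: Answer: 3 + 0 = 3 records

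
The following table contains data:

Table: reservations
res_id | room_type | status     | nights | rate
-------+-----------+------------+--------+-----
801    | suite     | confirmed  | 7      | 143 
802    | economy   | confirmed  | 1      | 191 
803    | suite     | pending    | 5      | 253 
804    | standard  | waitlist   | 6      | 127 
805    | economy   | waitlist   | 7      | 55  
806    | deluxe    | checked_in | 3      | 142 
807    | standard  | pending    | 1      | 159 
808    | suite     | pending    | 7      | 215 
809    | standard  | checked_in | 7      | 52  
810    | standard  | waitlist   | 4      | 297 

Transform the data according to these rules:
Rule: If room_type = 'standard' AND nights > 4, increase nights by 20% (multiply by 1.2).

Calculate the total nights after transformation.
50.6

Step 1: Find records where room_type = 'standard' AND nights > 4
Step 2: 2 records match, summing to 13
Step 3: After multiplier: 13 × 1.2 = 15.6
Step 4: Unaffected records sum: 35
Step 5: Final sum = 15.6 + 35 = 50.6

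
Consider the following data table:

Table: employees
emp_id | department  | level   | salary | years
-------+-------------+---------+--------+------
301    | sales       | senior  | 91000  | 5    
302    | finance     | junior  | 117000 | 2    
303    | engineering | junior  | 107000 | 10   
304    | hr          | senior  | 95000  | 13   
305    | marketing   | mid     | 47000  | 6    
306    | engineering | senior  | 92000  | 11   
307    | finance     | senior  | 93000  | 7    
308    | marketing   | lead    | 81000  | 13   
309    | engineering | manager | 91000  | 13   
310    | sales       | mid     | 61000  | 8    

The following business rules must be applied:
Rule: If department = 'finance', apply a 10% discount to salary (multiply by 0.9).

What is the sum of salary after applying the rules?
854000.0

Step 1: Records with department = 'finance' have total salary = 210000
Step 2: Apply multiplier: 210000 × 0.9 = 189000.0
Step 3: Other records total: 665000
Step 4: Final sum = 189000.0 + 665000 = 854000.0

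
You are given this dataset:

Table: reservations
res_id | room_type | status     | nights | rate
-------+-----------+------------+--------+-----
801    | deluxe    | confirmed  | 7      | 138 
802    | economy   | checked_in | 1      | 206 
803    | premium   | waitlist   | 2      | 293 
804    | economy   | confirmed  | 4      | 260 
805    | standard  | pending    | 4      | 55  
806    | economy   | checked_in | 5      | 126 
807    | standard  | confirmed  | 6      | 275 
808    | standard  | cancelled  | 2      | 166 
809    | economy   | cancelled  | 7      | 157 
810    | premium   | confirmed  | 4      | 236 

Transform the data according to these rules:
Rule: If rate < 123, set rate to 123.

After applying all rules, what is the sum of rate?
1980

Step 1: 1 records have rate < 123
Step 2: These records originally summed to 55
Step 3: After setting to minimum: 1 × 123 = 123
Step 4: Unaffected records sum: 1857
Step 5: Final sum = 123 + 1857 = 1980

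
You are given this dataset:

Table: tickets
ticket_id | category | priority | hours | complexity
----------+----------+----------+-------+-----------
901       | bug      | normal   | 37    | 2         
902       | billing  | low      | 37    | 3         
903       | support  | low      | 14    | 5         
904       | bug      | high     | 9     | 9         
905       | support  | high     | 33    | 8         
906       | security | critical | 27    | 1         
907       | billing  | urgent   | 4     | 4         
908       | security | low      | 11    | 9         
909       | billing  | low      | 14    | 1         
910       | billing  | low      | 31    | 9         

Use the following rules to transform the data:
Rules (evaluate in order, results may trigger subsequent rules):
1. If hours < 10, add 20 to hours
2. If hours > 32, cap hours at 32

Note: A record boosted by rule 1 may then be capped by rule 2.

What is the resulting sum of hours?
246

Step 1: Apply rule 1 to records with hours < 10
  - 2 records get bonus of 20
  - Of these, 0 records then exceed 32 and get capped
Step 2: Apply rule 2 to records with hours > 32
  - 3 records (original) are capped
Step 3: Calculate final sum = 246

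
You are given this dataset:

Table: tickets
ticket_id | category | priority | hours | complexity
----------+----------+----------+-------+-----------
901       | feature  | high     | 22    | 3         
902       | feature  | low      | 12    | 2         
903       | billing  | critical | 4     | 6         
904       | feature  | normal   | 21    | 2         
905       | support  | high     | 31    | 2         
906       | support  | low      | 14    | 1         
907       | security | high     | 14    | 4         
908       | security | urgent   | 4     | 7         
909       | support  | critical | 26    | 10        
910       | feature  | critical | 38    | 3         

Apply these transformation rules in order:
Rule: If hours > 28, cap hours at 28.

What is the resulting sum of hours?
173

Step 1: 2 records have hours > 28
Step 2: These records originally summed to 69
Step 3: After capping: 2 × 28 = 56
Step 4: Unaffected records sum: 117
Step 5: Final sum = 56 + 117 = 173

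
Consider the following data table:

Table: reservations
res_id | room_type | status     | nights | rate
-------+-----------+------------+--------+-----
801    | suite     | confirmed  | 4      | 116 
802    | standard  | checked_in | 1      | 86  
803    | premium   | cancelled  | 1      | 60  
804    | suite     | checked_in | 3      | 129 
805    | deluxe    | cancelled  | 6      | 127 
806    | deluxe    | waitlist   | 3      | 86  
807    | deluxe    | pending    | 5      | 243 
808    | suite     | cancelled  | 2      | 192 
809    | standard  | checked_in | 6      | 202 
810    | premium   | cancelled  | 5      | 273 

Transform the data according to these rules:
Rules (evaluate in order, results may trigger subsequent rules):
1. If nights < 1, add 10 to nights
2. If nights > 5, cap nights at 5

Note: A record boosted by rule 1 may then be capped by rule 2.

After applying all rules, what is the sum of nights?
34

Step 1: Apply rule 1 to records with nights < 1
  - 0 records get bonus of 10
  - Of these, 0 records then exceed 5 and get capped
Step 2: Apply rule 2 to records with nights > 5
  - 2 records (original) are capped
Step 3: Calculate final sum = 34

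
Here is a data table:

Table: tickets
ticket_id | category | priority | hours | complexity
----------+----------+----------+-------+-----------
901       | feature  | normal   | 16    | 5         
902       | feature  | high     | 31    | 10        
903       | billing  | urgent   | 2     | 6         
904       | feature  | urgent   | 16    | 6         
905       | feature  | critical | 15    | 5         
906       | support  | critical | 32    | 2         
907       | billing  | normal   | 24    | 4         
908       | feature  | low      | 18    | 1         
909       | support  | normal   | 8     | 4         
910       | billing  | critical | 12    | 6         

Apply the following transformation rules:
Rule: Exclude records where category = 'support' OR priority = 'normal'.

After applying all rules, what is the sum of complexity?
34

Step 1: Find records where category = 'support' OR priority = 'normal'
Step 2: 4 records match, summing to 15
Step 3: Original sum: 49
Step 4: Remaining sum = 49 - 15 = 34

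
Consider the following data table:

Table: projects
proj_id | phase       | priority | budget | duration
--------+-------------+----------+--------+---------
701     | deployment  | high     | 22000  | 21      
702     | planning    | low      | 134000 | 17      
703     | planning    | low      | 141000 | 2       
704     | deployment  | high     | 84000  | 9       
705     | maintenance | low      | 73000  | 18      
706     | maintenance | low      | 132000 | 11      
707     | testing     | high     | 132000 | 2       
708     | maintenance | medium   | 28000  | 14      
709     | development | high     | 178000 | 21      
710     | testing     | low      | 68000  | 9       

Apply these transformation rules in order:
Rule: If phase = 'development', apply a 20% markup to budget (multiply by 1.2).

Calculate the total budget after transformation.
1027600.0

Step 1: Records with phase = 'development' have total budget = 178000
Step 2: Apply multiplier: 178000 × 1.2 = 213600.0
Step 3: Other records total: 814000
Step 4: Final sum = 213600.0 + 814000 = 1027600.0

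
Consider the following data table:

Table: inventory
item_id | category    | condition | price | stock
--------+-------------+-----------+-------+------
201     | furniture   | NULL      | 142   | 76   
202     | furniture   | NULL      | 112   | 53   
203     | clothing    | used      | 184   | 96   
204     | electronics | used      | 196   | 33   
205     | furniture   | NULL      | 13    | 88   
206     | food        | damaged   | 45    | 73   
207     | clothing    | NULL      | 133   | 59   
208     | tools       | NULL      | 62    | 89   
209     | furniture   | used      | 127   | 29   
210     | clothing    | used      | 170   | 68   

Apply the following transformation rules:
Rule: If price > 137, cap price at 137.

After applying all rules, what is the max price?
137

Step 1: Original maximum price = 196
Step 2: Apply cap at 137
Step 3: 4 records had price > 137 and were capped
Step 4: Maximum after transformation = 137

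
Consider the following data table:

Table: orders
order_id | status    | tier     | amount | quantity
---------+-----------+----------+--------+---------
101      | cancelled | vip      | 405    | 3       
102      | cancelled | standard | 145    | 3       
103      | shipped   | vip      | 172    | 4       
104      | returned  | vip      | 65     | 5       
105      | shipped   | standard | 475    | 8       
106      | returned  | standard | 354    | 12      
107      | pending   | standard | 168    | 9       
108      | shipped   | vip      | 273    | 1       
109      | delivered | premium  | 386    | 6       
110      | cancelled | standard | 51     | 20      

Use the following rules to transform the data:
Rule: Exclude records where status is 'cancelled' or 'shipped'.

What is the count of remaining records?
4

Step 1: Count records to exclude
  - 3 (cancelled) + 3 (shipped) = 6 records
Step 2: Total records: 10
Step 3: Remaining = 10 - 6 = 4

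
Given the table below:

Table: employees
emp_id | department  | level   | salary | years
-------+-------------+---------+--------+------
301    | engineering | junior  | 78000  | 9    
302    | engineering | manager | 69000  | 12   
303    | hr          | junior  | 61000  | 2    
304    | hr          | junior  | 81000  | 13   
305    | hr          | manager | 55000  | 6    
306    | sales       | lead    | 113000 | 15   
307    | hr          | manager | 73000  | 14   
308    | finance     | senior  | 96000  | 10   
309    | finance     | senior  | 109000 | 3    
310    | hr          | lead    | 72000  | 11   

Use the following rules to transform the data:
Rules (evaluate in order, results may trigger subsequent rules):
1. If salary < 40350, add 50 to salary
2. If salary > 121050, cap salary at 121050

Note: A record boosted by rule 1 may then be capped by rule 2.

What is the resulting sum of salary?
807000

Step 1: Apply rule 1 to records with salary < 40350
  - 0 records get bonus of 50
  - Of these, 0 records then exceed 121050 and get capped
Step 2: Apply rule 2 to records with salary > 121050
  - 0 records (original) are capped
Step 3: Calculate final sum = 807000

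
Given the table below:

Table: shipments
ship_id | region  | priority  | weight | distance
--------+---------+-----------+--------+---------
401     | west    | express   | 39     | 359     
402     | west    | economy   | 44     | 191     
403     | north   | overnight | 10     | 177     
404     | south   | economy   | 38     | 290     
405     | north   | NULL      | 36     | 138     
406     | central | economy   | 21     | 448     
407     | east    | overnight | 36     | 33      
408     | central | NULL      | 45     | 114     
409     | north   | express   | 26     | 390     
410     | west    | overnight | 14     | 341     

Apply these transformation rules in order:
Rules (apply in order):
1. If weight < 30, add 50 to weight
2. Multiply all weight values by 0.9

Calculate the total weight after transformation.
458.1

Step 1: Apply Rule 1 - Add 50 to records with weight < 30
  - 4 records affected: 71 + (4 × 50) = 271
  - Unaffected records: 238
  - Sum after Rule 1: 509
Step 2: Apply Rule 2 - Multiply all by 0.9
  - 509 × 0.9 = 458.1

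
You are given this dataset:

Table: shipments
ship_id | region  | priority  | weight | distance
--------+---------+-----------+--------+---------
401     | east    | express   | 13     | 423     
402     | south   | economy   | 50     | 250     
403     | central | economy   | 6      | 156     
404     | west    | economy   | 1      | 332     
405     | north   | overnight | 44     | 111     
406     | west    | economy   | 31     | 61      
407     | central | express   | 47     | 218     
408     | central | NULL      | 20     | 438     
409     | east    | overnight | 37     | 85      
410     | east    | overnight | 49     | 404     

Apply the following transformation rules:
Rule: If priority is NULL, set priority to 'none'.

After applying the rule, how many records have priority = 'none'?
1

Step 1: Count records where priority IS NULL
Step 2: Found 1 records with NULL priority
Step 3: These records will have priority set to 'none'
Step 4: Records already having priority = 'none': 0
Step 5: Answer: 1 + 0 = 1 records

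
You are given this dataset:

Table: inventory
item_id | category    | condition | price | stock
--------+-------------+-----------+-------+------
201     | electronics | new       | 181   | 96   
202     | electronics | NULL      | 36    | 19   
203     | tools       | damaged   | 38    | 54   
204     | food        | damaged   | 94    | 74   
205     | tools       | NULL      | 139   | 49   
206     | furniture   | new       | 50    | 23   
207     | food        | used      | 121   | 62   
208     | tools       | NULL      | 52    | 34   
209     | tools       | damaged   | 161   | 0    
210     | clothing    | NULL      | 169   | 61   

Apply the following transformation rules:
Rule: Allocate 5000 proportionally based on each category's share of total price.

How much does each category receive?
clothing: 811.72, electronics: 1042.27, food: 1032.66, furniture: 240.15, tools: 1873.2

Step 1: Calculate total price = 1041
Step 2: Calculate each category's proportion:
  clothing: 169/1041 = 16.23% → 811.72
  electronics: 217/1041 = 20.85% → 1042.27
  food: 215/1041 = 20.65% → 1032.66
  furniture: 50/1041 = 4.80% → 240.15
  tools: 390/1041 = 37.46% → 1873.2
Step 3: Verify: sum of allocations ≈ 5000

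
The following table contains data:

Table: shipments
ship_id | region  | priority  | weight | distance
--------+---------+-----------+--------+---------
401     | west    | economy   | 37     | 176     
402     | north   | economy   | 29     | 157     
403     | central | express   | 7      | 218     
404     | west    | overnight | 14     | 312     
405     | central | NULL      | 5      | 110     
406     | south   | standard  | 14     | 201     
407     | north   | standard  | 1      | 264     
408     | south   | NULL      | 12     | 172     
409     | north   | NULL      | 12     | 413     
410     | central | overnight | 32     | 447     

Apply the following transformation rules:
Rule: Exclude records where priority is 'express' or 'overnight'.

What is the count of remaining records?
7

Step 1: Count records to exclude
  - 1 (express) + 2 (overnight) = 3 records
Step 2: Total records: 10
Step 3: Remaining = 10 - 3 = 7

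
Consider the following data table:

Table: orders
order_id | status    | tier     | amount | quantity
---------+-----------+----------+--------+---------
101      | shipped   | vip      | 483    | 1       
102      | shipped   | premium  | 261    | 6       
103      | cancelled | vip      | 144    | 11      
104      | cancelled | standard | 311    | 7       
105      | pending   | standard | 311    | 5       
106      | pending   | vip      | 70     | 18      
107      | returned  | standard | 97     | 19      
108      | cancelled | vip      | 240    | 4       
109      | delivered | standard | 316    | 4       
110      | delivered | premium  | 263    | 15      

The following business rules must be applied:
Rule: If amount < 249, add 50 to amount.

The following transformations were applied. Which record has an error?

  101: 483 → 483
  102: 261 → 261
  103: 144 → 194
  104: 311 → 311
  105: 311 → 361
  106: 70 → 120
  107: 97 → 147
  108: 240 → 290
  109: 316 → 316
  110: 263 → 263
Record 105 has an error. The correct transformed value should be 311, not 361.

Step 1: Check each record against the rule
Step 2: Record 105 has amount = 311
Step 3: Since 311 >= 249, the bonus should not have been applied
Step 4: Correct value = 311, but claimed value = 361
Conclusion: Record 105 has the error.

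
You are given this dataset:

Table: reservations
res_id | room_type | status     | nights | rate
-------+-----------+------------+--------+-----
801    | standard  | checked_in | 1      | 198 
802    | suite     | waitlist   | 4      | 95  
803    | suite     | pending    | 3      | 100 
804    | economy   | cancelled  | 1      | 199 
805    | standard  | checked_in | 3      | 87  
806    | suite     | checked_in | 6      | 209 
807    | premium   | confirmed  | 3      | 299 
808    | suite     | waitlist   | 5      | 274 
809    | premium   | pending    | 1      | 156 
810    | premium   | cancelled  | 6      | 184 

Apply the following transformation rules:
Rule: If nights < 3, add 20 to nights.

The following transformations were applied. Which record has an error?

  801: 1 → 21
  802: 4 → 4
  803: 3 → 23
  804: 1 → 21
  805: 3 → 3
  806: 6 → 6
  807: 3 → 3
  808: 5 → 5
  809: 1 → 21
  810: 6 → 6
Record 803 has an error. The correct transformed value should be 3, not 23.

Step 1: Check each record against the rule
Step 2: Record 803 has nights = 3
Step 3: Since 3 >= 3, the bonus should not have been applied
Step 4: Correct value = 3, but claimed value = 23
Conclusion: Record 803 has the error.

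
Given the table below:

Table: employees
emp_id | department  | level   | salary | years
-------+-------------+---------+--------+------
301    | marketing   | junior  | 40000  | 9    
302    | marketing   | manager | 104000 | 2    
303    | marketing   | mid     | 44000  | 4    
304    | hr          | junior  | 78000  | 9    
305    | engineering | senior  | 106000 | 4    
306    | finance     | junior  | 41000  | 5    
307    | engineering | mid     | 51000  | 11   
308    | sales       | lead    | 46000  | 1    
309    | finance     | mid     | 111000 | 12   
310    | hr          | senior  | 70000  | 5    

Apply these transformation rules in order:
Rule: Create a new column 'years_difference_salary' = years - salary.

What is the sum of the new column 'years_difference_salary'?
-690938

Step 1: For each record, compute years - salary
Example calculations:
  9 - 40000 = -39991
  2 - 104000 = -103998
  4 - 44000 = -43996
  ...
Step 2: Sum all derived values
Step 3: Total = -690938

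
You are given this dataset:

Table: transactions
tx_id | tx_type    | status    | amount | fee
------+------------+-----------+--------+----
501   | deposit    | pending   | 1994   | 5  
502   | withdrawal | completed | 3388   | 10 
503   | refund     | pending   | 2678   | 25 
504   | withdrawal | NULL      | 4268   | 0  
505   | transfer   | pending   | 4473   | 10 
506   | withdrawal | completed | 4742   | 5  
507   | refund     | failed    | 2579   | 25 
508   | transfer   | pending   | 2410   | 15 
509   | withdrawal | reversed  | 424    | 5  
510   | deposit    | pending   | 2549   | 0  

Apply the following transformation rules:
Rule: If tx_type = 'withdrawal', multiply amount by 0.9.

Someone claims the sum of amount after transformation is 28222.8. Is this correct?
Yes, the result is correct.

Step 1: Calculate the correct sum after transformation
Step 2: Apply multiplier 0.9 to records where tx_type = 'withdrawal'
Step 3: Correct result = 28222.8
Step 4: Claimed result = 28222.8
Step 5: 28222.8 = 28222.8 ✓
Conclusion: The claimed result is correct.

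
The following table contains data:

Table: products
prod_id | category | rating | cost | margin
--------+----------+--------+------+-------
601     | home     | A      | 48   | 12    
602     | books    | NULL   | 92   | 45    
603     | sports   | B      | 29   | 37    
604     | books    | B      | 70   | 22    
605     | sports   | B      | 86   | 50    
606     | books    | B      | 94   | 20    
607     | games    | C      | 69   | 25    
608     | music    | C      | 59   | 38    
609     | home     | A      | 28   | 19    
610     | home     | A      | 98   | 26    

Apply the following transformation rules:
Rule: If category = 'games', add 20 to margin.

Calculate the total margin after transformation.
314

Step 1: Count records where category = 'games': 1
Step 2: Total bonus added: 1 × 20 = 20
Step 3: Original sum of margin: 294
Step 4: Final sum = 294 + 20 = 314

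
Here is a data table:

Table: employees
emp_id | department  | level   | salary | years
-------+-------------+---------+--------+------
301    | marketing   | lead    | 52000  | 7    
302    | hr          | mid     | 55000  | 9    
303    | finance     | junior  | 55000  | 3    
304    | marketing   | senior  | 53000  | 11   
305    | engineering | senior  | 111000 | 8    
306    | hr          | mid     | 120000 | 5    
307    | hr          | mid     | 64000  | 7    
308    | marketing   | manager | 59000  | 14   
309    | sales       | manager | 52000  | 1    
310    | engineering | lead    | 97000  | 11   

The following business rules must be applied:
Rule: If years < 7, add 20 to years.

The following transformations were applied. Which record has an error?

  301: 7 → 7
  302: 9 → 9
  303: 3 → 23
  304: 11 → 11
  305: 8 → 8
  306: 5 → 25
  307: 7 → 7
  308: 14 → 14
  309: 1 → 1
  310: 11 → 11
Record 309 has an error. The correct transformed value should be 21, not 1.

Step 1: Check each record against the rule
Step 2: Record 309 has years = 1
Step 3: Since 1 < 7, the bonus should have been applied
Step 4: Correct value = 21, but claimed value = 1
Conclusion: Record 309 has the error.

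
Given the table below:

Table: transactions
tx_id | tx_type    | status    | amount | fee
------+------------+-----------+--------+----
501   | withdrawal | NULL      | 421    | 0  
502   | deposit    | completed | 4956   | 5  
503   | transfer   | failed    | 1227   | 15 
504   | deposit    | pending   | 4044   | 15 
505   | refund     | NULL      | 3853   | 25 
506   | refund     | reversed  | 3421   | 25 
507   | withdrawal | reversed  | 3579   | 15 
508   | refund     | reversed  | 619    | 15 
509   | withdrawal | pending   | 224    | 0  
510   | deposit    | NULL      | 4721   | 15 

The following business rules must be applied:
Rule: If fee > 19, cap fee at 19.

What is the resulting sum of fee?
118

Step 1: 2 records have fee > 19
Step 2: These records originally summed to 50
Step 3: After capping: 2 × 19 = 38
Step 4: Unaffected records sum: 80
Step 5: Final sum = 38 + 80 = 118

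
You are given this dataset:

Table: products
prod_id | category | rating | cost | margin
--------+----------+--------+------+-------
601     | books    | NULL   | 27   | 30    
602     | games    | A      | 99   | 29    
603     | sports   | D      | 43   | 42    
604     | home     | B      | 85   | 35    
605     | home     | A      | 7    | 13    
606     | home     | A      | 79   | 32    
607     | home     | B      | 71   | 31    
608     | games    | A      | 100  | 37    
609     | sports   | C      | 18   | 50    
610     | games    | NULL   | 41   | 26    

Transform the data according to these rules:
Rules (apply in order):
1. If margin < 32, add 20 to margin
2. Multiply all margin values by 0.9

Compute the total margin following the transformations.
382.5

Step 1: Apply Rule 1 - Add 20 to records with margin < 32
  - 5 records affected: 129 + (5 × 20) = 229
  - Unaffected records: 196
  - Sum after Rule 1: 425
Step 2: Apply Rule 2 - Multiply all by 0.9
  - 425 × 0.9 = 382.5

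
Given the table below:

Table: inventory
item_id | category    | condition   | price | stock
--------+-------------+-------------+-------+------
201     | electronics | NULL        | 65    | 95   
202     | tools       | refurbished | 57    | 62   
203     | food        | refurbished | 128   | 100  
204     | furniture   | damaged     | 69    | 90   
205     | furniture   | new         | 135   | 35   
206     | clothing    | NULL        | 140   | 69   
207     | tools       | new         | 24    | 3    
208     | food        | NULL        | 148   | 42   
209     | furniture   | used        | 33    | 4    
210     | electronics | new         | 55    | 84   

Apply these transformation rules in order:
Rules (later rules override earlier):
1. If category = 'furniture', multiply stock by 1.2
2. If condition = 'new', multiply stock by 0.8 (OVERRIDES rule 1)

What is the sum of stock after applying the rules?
578.4

Step 1: Rule 2 takes priority for records with condition = 'new'
  - 3 records: 122 × 0.8 = 97.6
Step 2: Rule 1 applies to remaining records with category = 'furniture'
  - 2 records: 94 × 1.2 = 112.8
Step 3: Other records unchanged: 368
Step 4: Final sum = 97.6 + 112.8 + 368 = 578.4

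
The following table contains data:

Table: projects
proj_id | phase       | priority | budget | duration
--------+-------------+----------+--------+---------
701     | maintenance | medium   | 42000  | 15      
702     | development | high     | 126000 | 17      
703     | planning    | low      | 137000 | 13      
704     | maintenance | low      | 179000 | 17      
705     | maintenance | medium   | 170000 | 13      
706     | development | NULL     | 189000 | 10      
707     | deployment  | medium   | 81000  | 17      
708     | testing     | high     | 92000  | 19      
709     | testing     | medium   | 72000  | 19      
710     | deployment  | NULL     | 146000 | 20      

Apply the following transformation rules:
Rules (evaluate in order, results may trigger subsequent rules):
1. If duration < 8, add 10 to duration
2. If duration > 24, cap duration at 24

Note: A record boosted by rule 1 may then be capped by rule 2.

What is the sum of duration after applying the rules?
160

Step 1: Apply rule 1 to records with duration < 8
  - 0 records get bonus of 10
  - Of these, 0 records then exceed 24 and get capped
Step 2: Apply rule 2 to records with duration > 24
  - 0 records (original) are capped
Step 3: Calculate final sum = 160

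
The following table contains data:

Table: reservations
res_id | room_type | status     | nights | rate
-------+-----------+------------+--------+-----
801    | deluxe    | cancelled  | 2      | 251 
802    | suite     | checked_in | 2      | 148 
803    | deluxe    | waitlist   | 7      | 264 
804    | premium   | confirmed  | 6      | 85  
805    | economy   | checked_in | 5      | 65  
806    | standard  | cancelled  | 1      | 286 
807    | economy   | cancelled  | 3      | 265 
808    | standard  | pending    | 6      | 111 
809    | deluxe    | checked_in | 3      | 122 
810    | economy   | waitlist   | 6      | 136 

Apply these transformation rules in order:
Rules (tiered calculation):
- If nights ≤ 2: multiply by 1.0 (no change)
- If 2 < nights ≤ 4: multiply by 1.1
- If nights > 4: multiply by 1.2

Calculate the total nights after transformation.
47.6

Step 1: Tier 1 (nights ≤ 2): 3 records, sum = 5 × 1.0 = 5.0
Step 2: Tier 2 (2 < nights ≤ 4): 2 records, sum = 6 × 1.1 = 6.6
Step 3: Tier 3 (nights > 4): 5 records, sum = 30 × 1.2 = 36.0
Step 4: Final sum = 5.0 + 6.6 + 36.0 = 47.6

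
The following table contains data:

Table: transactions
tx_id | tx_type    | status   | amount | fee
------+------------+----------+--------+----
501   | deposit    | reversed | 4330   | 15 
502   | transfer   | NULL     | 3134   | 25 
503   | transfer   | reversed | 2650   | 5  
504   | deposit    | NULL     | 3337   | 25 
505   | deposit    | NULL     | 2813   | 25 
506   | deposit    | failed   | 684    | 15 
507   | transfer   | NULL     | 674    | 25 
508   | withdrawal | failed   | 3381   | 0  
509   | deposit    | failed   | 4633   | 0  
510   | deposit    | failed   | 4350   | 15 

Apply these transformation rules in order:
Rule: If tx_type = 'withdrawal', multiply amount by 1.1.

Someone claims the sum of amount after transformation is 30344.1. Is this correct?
No, the correct result is 30324.1.

Step 1: Calculate the correct sum after transformation
Step 2: Apply multiplier 1.1 to records where tx_type = 'withdrawal'
Step 3: Correct result = 30324.1
Step 4: Claimed result = 30344.1
Step 5: 30324.1 ≠ 30344.1
Conclusion: The claimed result is incorrect. The correct answer is 30324.1.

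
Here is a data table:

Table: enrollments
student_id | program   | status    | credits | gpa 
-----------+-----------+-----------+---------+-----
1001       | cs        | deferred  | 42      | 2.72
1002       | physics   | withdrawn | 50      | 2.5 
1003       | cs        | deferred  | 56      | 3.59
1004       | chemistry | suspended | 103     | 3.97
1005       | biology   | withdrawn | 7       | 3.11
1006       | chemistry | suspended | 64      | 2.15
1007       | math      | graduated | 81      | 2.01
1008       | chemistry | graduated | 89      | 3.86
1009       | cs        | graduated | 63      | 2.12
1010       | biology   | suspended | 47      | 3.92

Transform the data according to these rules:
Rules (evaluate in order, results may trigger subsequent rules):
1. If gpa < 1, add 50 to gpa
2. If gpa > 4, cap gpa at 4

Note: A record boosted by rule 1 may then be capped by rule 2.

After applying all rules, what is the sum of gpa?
29.95

Step 1: Apply rule 1 to records with gpa < 1
  - 0 records get bonus of 50
  - Of these, 0 records then exceed 4 and get capped
Step 2: Apply rule 2 to records with gpa > 4
  - 0 records (original) are capped
Step 3: Calculate final sum = 29.95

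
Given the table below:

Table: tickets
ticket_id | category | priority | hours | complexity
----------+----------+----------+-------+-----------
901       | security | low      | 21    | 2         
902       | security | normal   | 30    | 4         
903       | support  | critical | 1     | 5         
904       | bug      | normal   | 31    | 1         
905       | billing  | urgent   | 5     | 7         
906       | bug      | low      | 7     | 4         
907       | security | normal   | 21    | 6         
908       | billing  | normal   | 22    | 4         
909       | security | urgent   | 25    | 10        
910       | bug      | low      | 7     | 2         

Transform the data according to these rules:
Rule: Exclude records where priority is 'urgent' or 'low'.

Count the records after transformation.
5

Step 1: Count records to exclude
  - 2 (urgent) + 3 (low) = 5 records
Step 2: Total records: 10
Step 3: Remaining = 10 - 5 = 5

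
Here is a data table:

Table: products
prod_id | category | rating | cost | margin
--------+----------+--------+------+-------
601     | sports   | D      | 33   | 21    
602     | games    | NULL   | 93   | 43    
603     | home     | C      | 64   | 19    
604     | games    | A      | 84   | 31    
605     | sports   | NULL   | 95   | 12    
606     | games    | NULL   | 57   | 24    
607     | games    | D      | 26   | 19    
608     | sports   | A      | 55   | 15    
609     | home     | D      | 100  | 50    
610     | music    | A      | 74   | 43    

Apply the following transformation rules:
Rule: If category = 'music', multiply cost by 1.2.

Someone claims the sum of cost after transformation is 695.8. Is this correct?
Yes, the result is correct.

Step 1: Calculate the correct sum after transformation
Step 2: Apply multiplier 1.2 to records where category = 'music'
Step 3: Correct result = 695.8
Step 4: Claimed result = 695.8
Step 5: 695.8 = 695.8 ✓
Conclusion: The claimed result is correct.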